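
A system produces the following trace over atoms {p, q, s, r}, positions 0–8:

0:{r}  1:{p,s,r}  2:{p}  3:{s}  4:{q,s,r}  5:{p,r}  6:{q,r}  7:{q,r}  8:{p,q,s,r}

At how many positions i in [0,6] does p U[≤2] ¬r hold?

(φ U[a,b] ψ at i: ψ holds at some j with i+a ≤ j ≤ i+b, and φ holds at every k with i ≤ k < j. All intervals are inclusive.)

3

Evaluate at each i in [0,6]:
  i=0: ✗ (lhs fails at k=0 before rhs at j=2)
  i=1: ✓ (rhs at j=2; lhs holds on [1,1])
  i=2: ✓ (rhs at j=2)
  i=3: ✓ (rhs at j=3)
  i=4: ✗ (no rhs in [4,6])
  i=5: ✗ (no rhs in [5,7])
  i=6: ✗ (no rhs in [6,8])
Positions where it holds: {1, 2, 3} → 3.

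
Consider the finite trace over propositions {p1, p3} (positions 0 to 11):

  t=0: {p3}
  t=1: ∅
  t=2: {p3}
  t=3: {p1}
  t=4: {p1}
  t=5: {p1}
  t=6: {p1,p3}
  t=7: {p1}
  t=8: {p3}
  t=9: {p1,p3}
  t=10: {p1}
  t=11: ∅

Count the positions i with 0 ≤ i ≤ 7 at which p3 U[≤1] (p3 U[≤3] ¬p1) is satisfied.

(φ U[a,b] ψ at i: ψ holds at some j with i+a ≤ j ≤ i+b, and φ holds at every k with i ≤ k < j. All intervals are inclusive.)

3

Evaluate at each i in [0,7]:
  i=0: ✓ (rhs at j=0)
  i=1: ✓ (rhs at j=1)
  i=2: ✓ (rhs at j=2)
  i=3: ✗ (no rhs in [3,4])
  i=4: ✗ (no rhs in [4,5])
  i=5: ✗ (no rhs in [5,6])
  i=6: ✗ (no rhs in [6,7])
  i=7: ✗ (lhs fails at k=7 before rhs at j=8)
Positions where it holds: {0, 1, 2} → 3.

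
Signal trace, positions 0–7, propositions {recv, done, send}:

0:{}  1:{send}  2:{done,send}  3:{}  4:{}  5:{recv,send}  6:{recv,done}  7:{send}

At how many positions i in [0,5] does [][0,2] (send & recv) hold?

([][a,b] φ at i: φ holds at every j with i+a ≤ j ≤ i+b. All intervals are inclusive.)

Evaluate at each i in [0,5]:
  i=0: ✗ (fails at j=0)
  i=1: ✗ (fails at j=1)
  i=2: ✗ (fails at j=2)
  i=3: ✗ (fails at j=3)
  i=4: ✗ (fails at j=4)
  i=5: ✗ (fails at j=6)
Positions where it holds: {} → 0.

0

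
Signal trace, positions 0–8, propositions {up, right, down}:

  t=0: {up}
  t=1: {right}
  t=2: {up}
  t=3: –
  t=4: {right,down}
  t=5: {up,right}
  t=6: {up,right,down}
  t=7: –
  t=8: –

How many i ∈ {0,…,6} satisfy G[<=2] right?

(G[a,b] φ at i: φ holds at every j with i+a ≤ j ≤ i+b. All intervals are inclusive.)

1

Evaluate at each i in [0,6]:
  i=0: ✗ (fails at j=0)
  i=1: ✗ (fails at j=2)
  i=2: ✗ (fails at j=2)
  i=3: ✗ (fails at j=3)
  i=4: ✓ (all of [4,6])
  i=5: ✗ (fails at j=7)
  i=6: ✗ (fails at j=7)
Positions where it holds: {4} → 1.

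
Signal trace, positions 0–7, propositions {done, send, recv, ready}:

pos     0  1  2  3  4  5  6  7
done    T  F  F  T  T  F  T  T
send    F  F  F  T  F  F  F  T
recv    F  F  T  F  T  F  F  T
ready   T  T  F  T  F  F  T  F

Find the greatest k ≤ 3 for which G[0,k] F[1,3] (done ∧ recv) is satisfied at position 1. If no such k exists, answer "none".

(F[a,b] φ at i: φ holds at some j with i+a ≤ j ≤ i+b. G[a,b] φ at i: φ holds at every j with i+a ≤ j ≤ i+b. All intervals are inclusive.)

F[1,3] (done ∧ recv) must hold from j=1 onward; find where it first fails.
  j=1: holds
  j=2: holds
  j=3: holds
  j=4: holds
Holds through j=4; largest k = 3.

3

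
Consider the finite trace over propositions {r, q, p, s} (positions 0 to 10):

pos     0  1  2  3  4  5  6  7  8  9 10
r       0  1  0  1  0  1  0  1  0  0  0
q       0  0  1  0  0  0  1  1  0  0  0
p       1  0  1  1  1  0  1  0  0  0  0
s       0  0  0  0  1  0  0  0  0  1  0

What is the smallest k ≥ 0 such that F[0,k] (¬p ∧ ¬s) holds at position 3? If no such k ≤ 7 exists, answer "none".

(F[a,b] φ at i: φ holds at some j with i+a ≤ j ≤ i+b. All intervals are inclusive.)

2

Scan j = 3,4,… for (¬p ∧ ¬s):
  j=3: fails
  j=4: fails
  j=5: holds
First hit at j=5, so smallest k = 5-3 = 2.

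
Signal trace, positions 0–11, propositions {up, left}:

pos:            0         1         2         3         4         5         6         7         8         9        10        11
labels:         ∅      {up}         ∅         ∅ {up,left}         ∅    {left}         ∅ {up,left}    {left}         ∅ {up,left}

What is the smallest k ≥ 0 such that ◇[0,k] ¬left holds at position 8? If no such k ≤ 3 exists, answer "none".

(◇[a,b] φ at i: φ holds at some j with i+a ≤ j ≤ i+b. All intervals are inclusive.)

2

Scan j = 8,9,… for ¬left:
  j=8: fails
  j=9: fails
  j=10: holds
First hit at j=10, so smallest k = 10-8 = 2.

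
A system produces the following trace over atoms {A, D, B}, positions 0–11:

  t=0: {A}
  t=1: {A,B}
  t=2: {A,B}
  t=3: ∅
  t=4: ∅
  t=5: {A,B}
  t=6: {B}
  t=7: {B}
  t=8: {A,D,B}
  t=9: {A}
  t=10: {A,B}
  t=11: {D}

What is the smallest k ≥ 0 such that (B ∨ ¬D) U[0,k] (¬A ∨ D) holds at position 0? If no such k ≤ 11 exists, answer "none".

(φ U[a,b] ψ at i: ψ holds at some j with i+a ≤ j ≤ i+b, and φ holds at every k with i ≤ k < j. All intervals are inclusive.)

Need earliest j ≥ 0 with (¬A ∨ D), and (B ∨ ¬D) at every k in [0,j-1].
  j=0: rhs fails.
  j=1: rhs fails.
  j=2: rhs fails.
  j=3: rhs holds; lhs holds on [0,2]. k = 3.

3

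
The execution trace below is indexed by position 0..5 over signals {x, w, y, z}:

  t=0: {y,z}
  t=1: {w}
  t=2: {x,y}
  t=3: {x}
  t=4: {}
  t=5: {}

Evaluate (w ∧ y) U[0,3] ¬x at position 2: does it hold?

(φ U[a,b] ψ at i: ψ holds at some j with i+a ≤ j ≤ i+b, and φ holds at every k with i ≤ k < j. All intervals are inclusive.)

Does not hold

Need some j in [2,5] with ¬x, and (w ∧ y) at every k in [2,j-1].
  j=2: ¬x false.
  j=3: ¬x false.
  j=4: ¬x holds, but (w ∧ y) fails at k=2 → not this j.
  j=5: ¬x holds, but (w ∧ y) fails at k=2 → not this j.
No j in the window works → until fails.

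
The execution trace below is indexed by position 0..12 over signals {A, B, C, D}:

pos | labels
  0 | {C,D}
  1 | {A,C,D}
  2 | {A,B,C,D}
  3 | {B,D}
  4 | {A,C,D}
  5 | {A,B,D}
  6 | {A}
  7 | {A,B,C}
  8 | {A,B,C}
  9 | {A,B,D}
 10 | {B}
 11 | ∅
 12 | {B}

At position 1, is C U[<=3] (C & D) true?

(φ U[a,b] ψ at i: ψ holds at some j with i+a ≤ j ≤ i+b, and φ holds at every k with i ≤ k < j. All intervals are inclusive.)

True

Need some j in [1,4] with (C & D), and C at every k in [1,j-1].
  j=1: (C & D) holds; no prefix to check → satisfied.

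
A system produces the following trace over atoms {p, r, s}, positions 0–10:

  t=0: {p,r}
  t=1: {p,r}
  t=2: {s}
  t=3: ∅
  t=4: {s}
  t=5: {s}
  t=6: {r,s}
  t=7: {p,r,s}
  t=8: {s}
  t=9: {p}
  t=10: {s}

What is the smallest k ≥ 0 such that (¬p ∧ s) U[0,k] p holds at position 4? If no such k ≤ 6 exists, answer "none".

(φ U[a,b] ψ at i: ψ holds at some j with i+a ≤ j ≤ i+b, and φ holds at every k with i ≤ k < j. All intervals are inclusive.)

Need earliest j ≥ 4 with p, and (¬p ∧ s) at every k in [4,j-1].
  j=4: rhs fails.
  j=5: rhs fails.
  j=6: rhs fails.
  j=7: rhs holds; lhs holds on [4,6]. k = 3.

3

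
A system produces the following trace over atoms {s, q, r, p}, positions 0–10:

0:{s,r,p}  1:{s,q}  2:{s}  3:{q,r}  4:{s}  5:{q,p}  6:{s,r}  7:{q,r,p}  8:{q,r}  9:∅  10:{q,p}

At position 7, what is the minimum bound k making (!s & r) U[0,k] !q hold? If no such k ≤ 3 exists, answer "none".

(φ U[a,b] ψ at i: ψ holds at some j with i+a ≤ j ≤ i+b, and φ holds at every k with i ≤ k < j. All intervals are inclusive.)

2

Need earliest j ≥ 7 with !q, and (!s & r) at every k in [7,j-1].
  j=7: rhs fails.
  j=8: rhs fails.
  j=9: rhs holds; lhs holds on [7,8]. k = 2.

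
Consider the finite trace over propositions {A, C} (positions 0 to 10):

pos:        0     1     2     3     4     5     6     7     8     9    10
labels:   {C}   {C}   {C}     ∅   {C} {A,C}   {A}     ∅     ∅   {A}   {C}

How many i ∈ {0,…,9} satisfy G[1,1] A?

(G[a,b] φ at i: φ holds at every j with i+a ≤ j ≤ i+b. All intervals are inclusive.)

Evaluate at each i in [0,9]:
  i=0: ✗ (fails at j=1)
  i=1: ✗ (fails at j=2)
  i=2: ✗ (fails at j=3)
  i=3: ✗ (fails at j=4)
  i=4: ✓ (all of [5,5])
  i=5: ✓ (all of [6,6])
  i=6: ✗ (fails at j=7)
  i=7: ✗ (fails at j=8)
  i=8: ✓ (all of [9,9])
  i=9: ✗ (fails at j=10)
Positions where it holds: {4, 5, 8} → 3.

3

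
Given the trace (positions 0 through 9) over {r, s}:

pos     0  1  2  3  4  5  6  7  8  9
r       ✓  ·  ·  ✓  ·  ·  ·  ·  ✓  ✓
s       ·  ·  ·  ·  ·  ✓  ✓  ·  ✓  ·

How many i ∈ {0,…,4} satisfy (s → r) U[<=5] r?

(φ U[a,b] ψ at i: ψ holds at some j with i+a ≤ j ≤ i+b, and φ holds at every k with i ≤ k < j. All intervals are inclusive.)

4

Evaluate at each i in [0,4]:
  i=0: ✓ (rhs at j=0)
  i=1: ✓ (rhs at j=3; lhs holds on [1,2])
  i=2: ✓ (rhs at j=3; lhs holds on [2,2])
  i=3: ✓ (rhs at j=3)
  i=4: ✗ (lhs fails at k=5 before rhs at j=8)
Positions where it holds: {0, 1, 2, 3} → 4.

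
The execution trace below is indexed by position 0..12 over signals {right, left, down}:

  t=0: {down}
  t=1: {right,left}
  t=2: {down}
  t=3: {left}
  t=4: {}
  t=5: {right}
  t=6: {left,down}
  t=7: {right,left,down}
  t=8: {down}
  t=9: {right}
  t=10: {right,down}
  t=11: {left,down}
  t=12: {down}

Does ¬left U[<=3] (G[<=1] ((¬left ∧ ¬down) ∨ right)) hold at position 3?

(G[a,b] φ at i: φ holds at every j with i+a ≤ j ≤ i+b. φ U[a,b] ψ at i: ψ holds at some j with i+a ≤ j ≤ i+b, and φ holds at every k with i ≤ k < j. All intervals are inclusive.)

False

Need some j in [3,6] with G[<=1] ((¬left ∧ ¬down) ∨ right), and ¬left at every k in [3,j-1].
  j=3: G[<=1] ((¬left ∧ ¬down) ∨ right) — fails at 3.
  j=4: G[<=1] ((¬left ∧ ¬down) ∨ right) holds, but ¬left fails at k=3 → not this j.
  j=5: G[<=1] ((¬left ∧ ¬down) ∨ right) — fails at 6.
  j=6: G[<=1] ((¬left ∧ ¬down) ∨ right) — fails at 6.
No j in the window works → until fails.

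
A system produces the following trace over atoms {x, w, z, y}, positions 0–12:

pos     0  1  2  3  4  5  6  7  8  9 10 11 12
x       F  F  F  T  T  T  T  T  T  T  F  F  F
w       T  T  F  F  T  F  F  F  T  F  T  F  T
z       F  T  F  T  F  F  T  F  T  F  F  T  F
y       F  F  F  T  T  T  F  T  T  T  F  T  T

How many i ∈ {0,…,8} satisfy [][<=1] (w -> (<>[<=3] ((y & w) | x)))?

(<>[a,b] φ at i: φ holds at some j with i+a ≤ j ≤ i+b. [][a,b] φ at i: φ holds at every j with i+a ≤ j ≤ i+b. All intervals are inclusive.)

9

Evaluate at each i in [0,8]:
  i=0: ✓ (all of [0,1])
  i=1: ✓ (all of [1,2])
  i=2: ✓ (all of [2,3])
  i=3: ✓ (all of [3,4])
  i=4: ✓ (all of [4,5])
  i=5: ✓ (all of [5,6])
  i=6: ✓ (all of [6,7])
  i=7: ✓ (all of [7,8])
  i=8: ✓ (all of [8,9])
Positions where it holds: {0, 1, 2, 3, 4, 5, 6, 7, 8} → 9.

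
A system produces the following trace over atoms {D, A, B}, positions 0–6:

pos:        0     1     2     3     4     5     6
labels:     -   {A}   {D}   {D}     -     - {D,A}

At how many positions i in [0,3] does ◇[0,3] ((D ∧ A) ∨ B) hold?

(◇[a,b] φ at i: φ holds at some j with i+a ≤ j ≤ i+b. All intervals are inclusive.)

Evaluate at each i in [0,3]:
  i=0: ✗ (none in [0,3])
  i=1: ✗ (none in [1,4])
  i=2: ✗ (none in [2,5])
  i=3: ✓ (witness j=6)
Positions where it holds: {3} → 1.

1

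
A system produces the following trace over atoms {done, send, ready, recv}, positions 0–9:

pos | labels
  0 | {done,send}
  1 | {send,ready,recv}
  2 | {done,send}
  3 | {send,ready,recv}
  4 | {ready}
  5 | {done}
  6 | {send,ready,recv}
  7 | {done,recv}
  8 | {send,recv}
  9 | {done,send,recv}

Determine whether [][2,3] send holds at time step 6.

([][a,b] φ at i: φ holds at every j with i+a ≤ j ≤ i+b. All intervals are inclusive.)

Check send at every j in [8,9]:
  j=8: true
  j=9: true
All positions satisfy it → formula holds.

True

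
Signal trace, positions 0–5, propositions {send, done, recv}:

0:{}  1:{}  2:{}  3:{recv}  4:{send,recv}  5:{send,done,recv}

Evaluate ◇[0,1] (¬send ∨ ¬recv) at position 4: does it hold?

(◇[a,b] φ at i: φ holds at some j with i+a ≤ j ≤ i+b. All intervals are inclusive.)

No

Check (¬send ∨ ¬recv) at each j in [4,5]:
  j=4: false
  j=5: false
No position in the window satisfies it → formula fails.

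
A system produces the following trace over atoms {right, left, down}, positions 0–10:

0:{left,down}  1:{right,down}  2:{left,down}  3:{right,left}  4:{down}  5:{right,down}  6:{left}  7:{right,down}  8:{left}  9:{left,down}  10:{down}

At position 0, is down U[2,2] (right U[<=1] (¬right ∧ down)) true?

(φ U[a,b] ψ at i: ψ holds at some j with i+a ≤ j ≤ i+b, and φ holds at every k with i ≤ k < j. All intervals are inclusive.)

True

Need some j in [2,2] with (right U[<=1] (¬right ∧ down)), and down at every k in [0,j-1].
  j=2: (right U[<=1] (¬right ∧ down)) holds; down holds at every k in [0,1] → satisfied.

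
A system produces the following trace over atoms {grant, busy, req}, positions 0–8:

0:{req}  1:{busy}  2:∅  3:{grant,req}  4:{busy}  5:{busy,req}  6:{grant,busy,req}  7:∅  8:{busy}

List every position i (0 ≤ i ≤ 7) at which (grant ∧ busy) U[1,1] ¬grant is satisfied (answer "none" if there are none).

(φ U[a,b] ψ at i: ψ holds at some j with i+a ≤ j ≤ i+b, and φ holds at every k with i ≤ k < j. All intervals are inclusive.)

Evaluate at each i in [0,7]:
  i=0: ✗ (lhs fails at k=0 before rhs at j=1)
  i=1: ✗ (lhs fails at k=1 before rhs at j=2)
  i=2: ✗ (no rhs in [3,3])
  i=3: ✗ (lhs fails at k=3 before rhs at j=4)
  i=4: ✗ (lhs fails at k=4 before rhs at j=5)
  i=5: ✗ (no rhs in [6,6])
  i=6: ✓ (rhs at j=7; lhs holds on [6,6])
  i=7: ✗ (lhs fails at k=7 before rhs at j=8)

6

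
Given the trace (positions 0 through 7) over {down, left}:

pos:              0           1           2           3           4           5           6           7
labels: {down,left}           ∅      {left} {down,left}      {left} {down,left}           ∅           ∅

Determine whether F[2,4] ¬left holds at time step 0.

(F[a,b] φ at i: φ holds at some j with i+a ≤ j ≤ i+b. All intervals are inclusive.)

Check ¬left at each j in [2,4]:
  j=2: false
  j=3: false
  j=4: false
No position in the window satisfies it → formula fails.

No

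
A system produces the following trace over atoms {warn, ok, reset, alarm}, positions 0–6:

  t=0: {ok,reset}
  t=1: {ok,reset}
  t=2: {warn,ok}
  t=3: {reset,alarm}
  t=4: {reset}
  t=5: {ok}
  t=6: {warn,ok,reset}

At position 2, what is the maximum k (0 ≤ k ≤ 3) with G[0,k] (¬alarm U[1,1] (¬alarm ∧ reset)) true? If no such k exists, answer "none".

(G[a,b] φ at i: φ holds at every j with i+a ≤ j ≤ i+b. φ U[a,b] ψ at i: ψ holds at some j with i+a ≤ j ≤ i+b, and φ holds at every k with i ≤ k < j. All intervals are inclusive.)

none

(¬alarm U[1,1] (¬alarm ∧ reset)) must hold from j=2 onward; find where it first fails.
  j=2: fails → no k works.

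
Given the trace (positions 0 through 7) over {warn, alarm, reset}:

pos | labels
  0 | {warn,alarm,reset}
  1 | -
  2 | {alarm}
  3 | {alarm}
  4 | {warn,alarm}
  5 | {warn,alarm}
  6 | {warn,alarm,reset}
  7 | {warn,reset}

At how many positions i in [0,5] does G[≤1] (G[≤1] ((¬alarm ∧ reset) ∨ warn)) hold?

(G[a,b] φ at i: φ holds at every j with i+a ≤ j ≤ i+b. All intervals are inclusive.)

2

Evaluate at each i in [0,5]:
  i=0: ✗ (fails at j=0)
  i=1: ✗ (fails at j=1)
  i=2: ✗ (fails at j=2)
  i=3: ✗ (fails at j=3)
  i=4: ✓ (all of [4,5])
  i=5: ✓ (all of [5,6])
Positions where it holds: {4, 5} → 2.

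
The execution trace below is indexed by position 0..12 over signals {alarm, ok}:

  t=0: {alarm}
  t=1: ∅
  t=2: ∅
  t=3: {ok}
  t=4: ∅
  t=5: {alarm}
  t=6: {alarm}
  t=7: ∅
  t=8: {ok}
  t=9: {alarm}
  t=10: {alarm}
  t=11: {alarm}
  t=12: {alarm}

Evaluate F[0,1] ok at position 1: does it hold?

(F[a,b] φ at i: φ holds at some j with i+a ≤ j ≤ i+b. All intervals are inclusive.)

Check ok at each j in [1,2]:
  j=1: false
  j=2: false
No position in the window satisfies it → formula fails.

Does not hold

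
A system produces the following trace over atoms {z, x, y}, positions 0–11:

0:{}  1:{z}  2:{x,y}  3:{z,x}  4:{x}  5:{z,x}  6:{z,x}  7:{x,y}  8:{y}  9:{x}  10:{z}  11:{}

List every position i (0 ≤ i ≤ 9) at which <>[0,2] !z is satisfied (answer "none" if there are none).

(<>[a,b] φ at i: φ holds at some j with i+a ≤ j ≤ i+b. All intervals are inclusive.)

Evaluate at each i in [0,9]:
  i=0: ✓ (witness j=0)
  i=1: ✓ (witness j=2)
  i=2: ✓ (witness j=2)
  i=3: ✓ (witness j=4)
  i=4: ✓ (witness j=4)
  i=5: ✓ (witness j=7)
  i=6: ✓ (witness j=7)
  i=7: ✓ (witness j=7)
  i=8: ✓ (witness j=8)
  i=9: ✓ (witness j=9)

0, 1, 2, 3, 4, 5, 6, 7, 8, 9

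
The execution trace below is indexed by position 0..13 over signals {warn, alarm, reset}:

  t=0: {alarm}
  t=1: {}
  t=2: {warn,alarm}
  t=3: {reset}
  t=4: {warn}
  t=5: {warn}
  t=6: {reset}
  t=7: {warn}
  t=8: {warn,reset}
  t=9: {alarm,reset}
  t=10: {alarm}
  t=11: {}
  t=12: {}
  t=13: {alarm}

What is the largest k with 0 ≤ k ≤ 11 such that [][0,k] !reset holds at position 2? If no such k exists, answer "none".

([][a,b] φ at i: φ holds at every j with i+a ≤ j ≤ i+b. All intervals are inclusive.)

!reset must hold from j=2 onward; find where it first fails.
  j=2: holds
  j=3: fails
Holds on [2,2], so largest k = 0.

0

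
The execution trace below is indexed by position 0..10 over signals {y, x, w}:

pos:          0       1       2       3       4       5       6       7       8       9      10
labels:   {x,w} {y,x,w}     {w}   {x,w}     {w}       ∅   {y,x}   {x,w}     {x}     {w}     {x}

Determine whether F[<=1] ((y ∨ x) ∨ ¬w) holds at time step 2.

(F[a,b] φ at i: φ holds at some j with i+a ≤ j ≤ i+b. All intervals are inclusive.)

Holds

Check ((y ∨ x) ∨ ¬w) at each j in [2,3]:
  j=2: false
  j=3: true
Found at j=3 → formula holds.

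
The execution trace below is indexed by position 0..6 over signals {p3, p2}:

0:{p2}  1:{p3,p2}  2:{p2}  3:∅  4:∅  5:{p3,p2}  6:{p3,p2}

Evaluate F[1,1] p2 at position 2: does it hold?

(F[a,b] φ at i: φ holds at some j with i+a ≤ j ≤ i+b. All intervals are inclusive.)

Check p2 at each j in [3,3]:
  j=3: false
No position in the window satisfies it → formula fails.

Does not hold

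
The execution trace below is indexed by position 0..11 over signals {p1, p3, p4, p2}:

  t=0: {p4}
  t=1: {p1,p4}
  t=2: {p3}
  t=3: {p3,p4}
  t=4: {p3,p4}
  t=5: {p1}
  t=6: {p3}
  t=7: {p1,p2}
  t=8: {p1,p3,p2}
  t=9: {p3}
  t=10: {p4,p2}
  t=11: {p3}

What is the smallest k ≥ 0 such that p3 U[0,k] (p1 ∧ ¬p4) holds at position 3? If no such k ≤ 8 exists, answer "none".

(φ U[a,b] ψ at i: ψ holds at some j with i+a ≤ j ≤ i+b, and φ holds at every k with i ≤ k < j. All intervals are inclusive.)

2

Need earliest j ≥ 3 with (p1 ∧ ¬p4), and p3 at every k in [3,j-1].
  j=3: rhs fails.
  j=4: rhs fails.
  j=5: rhs holds; lhs holds on [3,4]. k = 2.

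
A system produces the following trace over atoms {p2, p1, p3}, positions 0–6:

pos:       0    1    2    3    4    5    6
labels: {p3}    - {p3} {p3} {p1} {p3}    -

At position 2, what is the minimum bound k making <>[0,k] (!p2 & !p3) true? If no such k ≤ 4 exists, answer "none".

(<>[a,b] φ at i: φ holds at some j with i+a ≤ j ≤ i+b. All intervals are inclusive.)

Scan j = 2,3,… for (!p2 & !p3):
  j=2: fails
  j=3: fails
  j=4: holds
First hit at j=4, so smallest k = 4-2 = 2.

2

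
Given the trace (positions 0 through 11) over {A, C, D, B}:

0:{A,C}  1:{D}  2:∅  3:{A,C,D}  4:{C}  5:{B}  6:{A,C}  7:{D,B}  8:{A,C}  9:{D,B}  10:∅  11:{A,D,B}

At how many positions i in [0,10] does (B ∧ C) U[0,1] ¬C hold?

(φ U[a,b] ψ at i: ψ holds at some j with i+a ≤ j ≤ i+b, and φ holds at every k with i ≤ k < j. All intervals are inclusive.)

Evaluate at each i in [0,10]:
  i=0: ✗ (lhs fails at k=0 before rhs at j=1)
  i=1: ✓ (rhs at j=1)
  i=2: ✓ (rhs at j=2)
  i=3: ✗ (no rhs in [3,4])
  i=4: ✗ (lhs fails at k=4 before rhs at j=5)
  i=5: ✓ (rhs at j=5)
  i=6: ✗ (lhs fails at k=6 before rhs at j=7)
  i=7: ✓ (rhs at j=7)
  i=8: ✗ (lhs fails at k=8 before rhs at j=9)
  i=9: ✓ (rhs at j=9)
  i=10: ✓ (rhs at j=10)
Positions where it holds: {1, 2, 5, 7, 9, 10} → 6.

6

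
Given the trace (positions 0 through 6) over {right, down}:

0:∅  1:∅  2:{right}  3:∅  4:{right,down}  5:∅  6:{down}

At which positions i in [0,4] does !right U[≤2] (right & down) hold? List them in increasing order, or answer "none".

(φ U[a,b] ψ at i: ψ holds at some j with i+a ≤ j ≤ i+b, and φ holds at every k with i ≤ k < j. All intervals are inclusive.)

3, 4

Evaluate at each i in [0,4]:
  i=0: ✗ (no rhs in [0,2])
  i=1: ✗ (no rhs in [1,3])
  i=2: ✗ (lhs fails at k=2 before rhs at j=4)
  i=3: ✓ (rhs at j=4; lhs holds on [3,3])
  i=4: ✓ (rhs at j=4)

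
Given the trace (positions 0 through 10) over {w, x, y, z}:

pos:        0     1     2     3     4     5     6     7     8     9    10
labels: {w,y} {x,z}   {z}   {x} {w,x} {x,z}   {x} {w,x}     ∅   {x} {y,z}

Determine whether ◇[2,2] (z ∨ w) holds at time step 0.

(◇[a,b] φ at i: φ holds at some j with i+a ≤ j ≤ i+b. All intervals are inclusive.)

Check (z ∨ w) at each j in [2,2]:
  j=2: true
Found at j=2 → formula holds.

True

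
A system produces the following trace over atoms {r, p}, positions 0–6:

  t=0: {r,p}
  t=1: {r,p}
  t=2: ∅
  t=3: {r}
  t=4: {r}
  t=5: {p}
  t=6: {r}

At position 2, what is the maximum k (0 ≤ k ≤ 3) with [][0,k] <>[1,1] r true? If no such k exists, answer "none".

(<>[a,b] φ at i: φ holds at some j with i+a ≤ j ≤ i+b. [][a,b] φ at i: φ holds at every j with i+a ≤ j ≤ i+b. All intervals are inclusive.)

1

<>[1,1] r must hold from j=2 onward; find where it first fails.
  j=2: holds
  j=3: holds
  j=4: fails
Holds on [2,3], so largest k = 1.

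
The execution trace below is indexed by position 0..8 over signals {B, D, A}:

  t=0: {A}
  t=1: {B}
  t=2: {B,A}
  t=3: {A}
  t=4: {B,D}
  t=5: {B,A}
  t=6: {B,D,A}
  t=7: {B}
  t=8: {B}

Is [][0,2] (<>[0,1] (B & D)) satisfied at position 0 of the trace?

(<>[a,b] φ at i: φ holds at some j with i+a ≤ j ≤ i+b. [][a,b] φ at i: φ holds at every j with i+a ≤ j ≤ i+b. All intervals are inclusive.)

Check <>[0,1] (B & D) at every j in [0,2]:
  j=0: fails (none in [0,1])
  j=1: fails (none in [1,2])
  j=2: fails (none in [2,3])
Fails at j=0 → formula fails.

Does not hold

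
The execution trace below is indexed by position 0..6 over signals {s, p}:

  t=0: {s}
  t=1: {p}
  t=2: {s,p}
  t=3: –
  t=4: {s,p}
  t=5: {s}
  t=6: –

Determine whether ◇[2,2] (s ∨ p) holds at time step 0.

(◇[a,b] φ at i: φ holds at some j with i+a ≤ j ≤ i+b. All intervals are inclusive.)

True

Check (s ∨ p) at each j in [2,2]:
  j=2: true
Found at j=2 → formula holds.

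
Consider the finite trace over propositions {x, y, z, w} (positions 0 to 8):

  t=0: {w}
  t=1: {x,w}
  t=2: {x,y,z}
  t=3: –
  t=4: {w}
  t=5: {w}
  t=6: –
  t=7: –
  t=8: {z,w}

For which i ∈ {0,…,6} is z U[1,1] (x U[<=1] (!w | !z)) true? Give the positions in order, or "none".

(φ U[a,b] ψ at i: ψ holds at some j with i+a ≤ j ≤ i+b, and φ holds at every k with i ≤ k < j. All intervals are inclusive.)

2

Evaluate at each i in [0,6]:
  i=0: ✗ (lhs fails at k=0 before rhs at j=1)
  i=1: ✗ (lhs fails at k=1 before rhs at j=2)
  i=2: ✓ (rhs at j=3; lhs holds on [2,2])
  i=3: ✗ (lhs fails at k=3 before rhs at j=4)
  i=4: ✗ (lhs fails at k=4 before rhs at j=5)
  i=5: ✗ (lhs fails at k=5 before rhs at j=6)
  i=6: ✗ (lhs fails at k=6 before rhs at j=7)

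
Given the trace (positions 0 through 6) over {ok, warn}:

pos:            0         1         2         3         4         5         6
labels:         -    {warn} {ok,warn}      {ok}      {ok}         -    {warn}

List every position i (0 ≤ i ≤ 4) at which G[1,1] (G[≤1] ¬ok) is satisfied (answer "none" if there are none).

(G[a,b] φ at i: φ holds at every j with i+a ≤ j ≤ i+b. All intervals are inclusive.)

Evaluate at each i in [0,4]:
  i=0: ✗ (fails at j=1)
  i=1: ✗ (fails at j=2)
  i=2: ✗ (fails at j=3)
  i=3: ✗ (fails at j=4)
  i=4: ✓ (all of [5,5])

4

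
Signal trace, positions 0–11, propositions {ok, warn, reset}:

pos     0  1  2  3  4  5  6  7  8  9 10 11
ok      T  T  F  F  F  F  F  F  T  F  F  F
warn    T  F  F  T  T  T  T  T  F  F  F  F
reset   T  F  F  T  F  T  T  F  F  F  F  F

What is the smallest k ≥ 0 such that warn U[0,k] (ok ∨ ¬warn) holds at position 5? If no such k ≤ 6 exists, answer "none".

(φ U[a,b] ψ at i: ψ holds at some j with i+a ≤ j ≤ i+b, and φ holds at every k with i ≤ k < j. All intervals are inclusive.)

3

Need earliest j ≥ 5 with (ok ∨ ¬warn), and warn at every k in [5,j-1].
  j=5: rhs fails.
  j=6: rhs fails.
  j=7: rhs fails.
  j=8: rhs holds; lhs holds on [5,7]. k = 3.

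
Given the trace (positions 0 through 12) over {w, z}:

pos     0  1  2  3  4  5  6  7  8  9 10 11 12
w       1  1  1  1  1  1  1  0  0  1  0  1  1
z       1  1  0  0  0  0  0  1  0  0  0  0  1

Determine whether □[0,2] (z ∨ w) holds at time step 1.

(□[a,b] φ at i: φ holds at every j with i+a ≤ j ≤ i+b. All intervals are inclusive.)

Holds

Check (z ∨ w) at every j in [1,3]:
  j=1: true
  j=2: true
  j=3: true
All positions satisfy it → formula holds.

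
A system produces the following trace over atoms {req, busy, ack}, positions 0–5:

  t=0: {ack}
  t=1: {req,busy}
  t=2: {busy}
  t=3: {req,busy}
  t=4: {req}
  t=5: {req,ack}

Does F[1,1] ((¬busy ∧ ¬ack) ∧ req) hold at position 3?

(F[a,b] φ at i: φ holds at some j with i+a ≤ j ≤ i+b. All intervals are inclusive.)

True

Check ((¬busy ∧ ¬ack) ∧ req) at each j in [4,4]:
  j=4: true
Found at j=4 → formula holds.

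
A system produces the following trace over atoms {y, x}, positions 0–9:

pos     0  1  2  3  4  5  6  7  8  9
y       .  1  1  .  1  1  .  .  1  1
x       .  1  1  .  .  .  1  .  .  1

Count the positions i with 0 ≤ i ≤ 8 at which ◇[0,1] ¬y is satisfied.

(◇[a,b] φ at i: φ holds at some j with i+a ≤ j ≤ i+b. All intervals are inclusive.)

Evaluate at each i in [0,8]:
  i=0: ✓ (witness j=0)
  i=1: ✗ (none in [1,2])
  i=2: ✓ (witness j=3)
  i=3: ✓ (witness j=3)
  i=4: ✗ (none in [4,5])
  i=5: ✓ (witness j=6)
  i=6: ✓ (witness j=6)
  i=7: ✓ (witness j=7)
  i=8: ✗ (none in [8,9])
Positions where it holds: {0, 2, 3, 5, 6, 7} → 6.

6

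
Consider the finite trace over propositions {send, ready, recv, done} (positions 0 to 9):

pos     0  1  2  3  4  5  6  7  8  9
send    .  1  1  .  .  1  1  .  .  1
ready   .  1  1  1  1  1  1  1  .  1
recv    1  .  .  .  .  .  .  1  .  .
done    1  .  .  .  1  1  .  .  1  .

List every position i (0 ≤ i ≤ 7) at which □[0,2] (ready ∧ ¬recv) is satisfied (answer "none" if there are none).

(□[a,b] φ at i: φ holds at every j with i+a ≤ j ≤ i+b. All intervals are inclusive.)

Evaluate at each i in [0,7]:
  i=0: ✗ (fails at j=0)
  i=1: ✓ (all of [1,3])
  i=2: ✓ (all of [2,4])
  i=3: ✓ (all of [3,5])
  i=4: ✓ (all of [4,6])
  i=5: ✗ (fails at j=7)
  i=6: ✗ (fails at j=7)
  i=7: ✗ (fails at j=7)

1, 2, 3, 4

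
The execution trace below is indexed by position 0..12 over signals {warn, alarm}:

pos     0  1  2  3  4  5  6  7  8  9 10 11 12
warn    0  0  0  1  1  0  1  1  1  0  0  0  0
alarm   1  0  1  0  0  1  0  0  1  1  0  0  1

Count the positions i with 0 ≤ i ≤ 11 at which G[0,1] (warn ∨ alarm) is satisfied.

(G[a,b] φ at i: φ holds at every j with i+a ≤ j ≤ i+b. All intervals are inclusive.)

Evaluate at each i in [0,11]:
  i=0: ✗ (fails at j=1)
  i=1: ✗ (fails at j=1)
  i=2: ✓ (all of [2,3])
  i=3: ✓ (all of [3,4])
  i=4: ✓ (all of [4,5])
  i=5: ✓ (all of [5,6])
  i=6: ✓ (all of [6,7])
  i=7: ✓ (all of [7,8])
  i=8: ✓ (all of [8,9])
  i=9: ✗ (fails at j=10)
  i=10: ✗ (fails at j=10)
  i=11: ✗ (fails at j=11)
Positions where it holds: {2, 3, 4, 5, 6, 7, 8} → 7.

7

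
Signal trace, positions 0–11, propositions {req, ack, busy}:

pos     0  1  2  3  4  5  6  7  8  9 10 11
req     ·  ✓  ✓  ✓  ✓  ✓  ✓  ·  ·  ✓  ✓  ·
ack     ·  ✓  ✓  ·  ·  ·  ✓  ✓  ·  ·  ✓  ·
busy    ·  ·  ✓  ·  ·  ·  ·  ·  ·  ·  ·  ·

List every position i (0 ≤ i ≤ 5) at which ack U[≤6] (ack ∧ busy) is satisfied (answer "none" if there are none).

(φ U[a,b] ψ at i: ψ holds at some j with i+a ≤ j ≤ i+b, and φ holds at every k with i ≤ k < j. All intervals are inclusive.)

1, 2

Evaluate at each i in [0,5]:
  i=0: ✗ (lhs fails at k=0 before rhs at j=2)
  i=1: ✓ (rhs at j=2; lhs holds on [1,1])
  i=2: ✓ (rhs at j=2)
  i=3: ✗ (no rhs in [3,9])
  i=4: ✗ (no rhs in [4,10])
  i=5: ✗ (no rhs in [5,11])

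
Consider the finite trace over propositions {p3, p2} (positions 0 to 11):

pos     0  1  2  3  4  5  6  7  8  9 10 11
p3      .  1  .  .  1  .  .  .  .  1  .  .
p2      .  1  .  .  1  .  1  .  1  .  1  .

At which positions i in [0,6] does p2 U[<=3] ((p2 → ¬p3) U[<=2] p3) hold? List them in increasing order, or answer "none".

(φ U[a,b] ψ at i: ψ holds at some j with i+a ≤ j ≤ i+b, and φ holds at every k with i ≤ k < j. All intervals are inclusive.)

0, 1, 2, 3, 4, 6

Evaluate at each i in [0,6]:
  i=0: ✓ (rhs at j=0)
  i=1: ✓ (rhs at j=1)
  i=2: ✓ (rhs at j=2)
  i=3: ✓ (rhs at j=3)
  i=4: ✓ (rhs at j=4)
  i=5: ✗ (lhs fails at k=5 before rhs at j=7)
  i=6: ✓ (rhs at j=7; lhs holds on [6,6])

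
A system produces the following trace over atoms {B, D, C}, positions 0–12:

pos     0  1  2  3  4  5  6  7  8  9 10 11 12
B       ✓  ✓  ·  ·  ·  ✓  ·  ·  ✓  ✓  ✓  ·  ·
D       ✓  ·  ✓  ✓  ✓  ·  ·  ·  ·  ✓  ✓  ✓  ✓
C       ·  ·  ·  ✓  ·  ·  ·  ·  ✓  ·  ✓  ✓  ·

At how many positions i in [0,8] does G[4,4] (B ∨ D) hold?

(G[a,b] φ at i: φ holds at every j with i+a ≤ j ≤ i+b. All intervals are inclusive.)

7

Evaluate at each i in [0,8]:
  i=0: ✓ (all of [4,4])
  i=1: ✓ (all of [5,5])
  i=2: ✗ (fails at j=6)
  i=3: ✗ (fails at j=7)
  i=4: ✓ (all of [8,8])
  i=5: ✓ (all of [9,9])
  i=6: ✓ (all of [10,10])
  i=7: ✓ (all of [11,11])
  i=8: ✓ (all of [12,12])
Positions where it holds: {0, 1, 4, 5, 6, 7, 8} → 7.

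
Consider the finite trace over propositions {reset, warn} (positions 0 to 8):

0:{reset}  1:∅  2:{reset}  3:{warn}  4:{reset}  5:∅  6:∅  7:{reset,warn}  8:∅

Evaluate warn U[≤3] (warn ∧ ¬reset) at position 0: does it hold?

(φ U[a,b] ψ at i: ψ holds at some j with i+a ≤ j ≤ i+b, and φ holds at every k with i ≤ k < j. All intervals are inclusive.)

False

Need some j in [0,3] with (warn ∧ ¬reset), and warn at every k in [0,j-1].
  j=0: (warn ∧ ¬reset) false.
  j=1: (warn ∧ ¬reset) false.
  j=2: (warn ∧ ¬reset) false.
  j=3: (warn ∧ ¬reset) holds, but warn fails at k=0 → not this j.
No j in the window works → until fails.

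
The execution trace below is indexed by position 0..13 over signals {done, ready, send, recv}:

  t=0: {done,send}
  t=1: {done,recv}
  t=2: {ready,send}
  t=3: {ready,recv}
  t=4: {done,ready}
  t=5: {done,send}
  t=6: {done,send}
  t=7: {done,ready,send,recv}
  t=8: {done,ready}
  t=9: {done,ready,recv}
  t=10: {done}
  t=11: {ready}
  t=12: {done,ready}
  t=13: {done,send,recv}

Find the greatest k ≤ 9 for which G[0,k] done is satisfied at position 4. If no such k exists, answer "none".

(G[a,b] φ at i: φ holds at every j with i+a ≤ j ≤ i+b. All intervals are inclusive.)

6

done must hold from j=4 onward; find where it first fails.
  j=4: holds
  j=5: holds
  j=6: holds
  j=7: holds
  j=8: holds
  j=9: holds
  j=10: holds
  j=11: fails
Holds on [4,10], so largest k = 6.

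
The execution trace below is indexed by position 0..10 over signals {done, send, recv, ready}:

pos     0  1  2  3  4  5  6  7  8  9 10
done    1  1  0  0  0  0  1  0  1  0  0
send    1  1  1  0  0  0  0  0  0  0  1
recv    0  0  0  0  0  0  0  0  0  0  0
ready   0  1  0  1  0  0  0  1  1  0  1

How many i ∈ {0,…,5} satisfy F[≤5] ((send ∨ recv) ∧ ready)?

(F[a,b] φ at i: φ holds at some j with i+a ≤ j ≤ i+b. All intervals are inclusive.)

3

Evaluate at each i in [0,5]:
  i=0: ✓ (witness j=1)
  i=1: ✓ (witness j=1)
  i=2: ✗ (none in [2,7])
  i=3: ✗ (none in [3,8])
  i=4: ✗ (none in [4,9])
  i=5: ✓ (witness j=10)
Positions where it holds: {0, 1, 5} → 3.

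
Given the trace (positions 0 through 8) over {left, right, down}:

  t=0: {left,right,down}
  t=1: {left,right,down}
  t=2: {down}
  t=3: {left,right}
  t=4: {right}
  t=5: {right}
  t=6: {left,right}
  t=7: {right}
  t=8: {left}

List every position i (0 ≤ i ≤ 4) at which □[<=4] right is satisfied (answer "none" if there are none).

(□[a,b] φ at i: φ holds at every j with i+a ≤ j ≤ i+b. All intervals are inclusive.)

3

Evaluate at each i in [0,4]:
  i=0: ✗ (fails at j=2)
  i=1: ✗ (fails at j=2)
  i=2: ✗ (fails at j=2)
  i=3: ✓ (all of [3,7])
  i=4: ✗ (fails at j=8)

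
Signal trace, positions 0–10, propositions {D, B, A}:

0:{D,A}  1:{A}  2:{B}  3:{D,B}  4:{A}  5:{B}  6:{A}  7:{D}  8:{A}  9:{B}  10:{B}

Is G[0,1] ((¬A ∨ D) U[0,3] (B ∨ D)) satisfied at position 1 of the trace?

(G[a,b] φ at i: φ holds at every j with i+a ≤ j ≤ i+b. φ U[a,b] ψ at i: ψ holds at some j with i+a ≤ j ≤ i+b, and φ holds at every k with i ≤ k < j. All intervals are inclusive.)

Check ((¬A ∨ D) U[0,3] (B ∨ D)) at every j in [1,2]:
  j=1: fails
  j=2: holds
Fails at j=1 → formula fails.

Does not hold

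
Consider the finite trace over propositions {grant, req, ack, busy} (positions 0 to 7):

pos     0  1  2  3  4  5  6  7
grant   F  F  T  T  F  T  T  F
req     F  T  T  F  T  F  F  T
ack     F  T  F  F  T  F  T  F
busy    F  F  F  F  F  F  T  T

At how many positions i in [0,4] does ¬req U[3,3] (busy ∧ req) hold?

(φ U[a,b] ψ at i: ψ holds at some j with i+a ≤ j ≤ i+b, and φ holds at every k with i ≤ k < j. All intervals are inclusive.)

Evaluate at each i in [0,4]:
  i=0: ✗ (no rhs in [3,3])
  i=1: ✗ (no rhs in [4,4])
  i=2: ✗ (no rhs in [5,5])
  i=3: ✗ (no rhs in [6,6])
  i=4: ✗ (lhs fails at k=4 before rhs at j=7)
Positions where it holds: {} → 0.

0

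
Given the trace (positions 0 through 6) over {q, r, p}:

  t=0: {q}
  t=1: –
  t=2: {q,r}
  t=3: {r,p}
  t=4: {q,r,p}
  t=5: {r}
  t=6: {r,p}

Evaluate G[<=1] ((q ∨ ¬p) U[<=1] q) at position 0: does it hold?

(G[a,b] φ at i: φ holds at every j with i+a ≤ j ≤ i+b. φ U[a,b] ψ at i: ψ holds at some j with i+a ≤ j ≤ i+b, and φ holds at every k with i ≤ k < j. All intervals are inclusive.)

Holds

Check ((q ∨ ¬p) U[<=1] q) at every j in [0,1]:
  j=0: holds
  j=1: holds
All positions satisfy it → formula holds.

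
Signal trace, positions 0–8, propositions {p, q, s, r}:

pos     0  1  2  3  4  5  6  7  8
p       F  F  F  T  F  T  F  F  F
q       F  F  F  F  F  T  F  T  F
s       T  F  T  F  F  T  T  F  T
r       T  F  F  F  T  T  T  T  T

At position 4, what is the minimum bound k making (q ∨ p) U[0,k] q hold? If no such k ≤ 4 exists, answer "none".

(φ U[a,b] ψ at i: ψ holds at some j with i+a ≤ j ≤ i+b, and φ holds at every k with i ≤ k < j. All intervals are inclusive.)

Need earliest j ≥ 4 with q, and (q ∨ p) at every k in [4,j-1].
  j=4: rhs fails.
  j=5: rhs holds but lhs fails at k=4.
  j=6: rhs fails.
  j=7: rhs holds but lhs fails at k=4.
  j=8: rhs fails.
No witness within the range → none.

none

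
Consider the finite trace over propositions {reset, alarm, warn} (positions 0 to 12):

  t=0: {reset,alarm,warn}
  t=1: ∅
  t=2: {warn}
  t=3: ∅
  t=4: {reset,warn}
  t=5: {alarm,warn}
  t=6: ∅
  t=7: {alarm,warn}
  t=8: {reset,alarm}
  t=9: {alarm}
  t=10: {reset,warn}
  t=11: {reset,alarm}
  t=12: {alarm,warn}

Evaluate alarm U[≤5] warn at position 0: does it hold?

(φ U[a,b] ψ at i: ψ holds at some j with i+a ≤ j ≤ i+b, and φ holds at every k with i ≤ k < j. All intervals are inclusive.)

Need some j in [0,5] with warn, and alarm at every k in [0,j-1].
  j=0: warn holds; no prefix to check → satisfied.

Yes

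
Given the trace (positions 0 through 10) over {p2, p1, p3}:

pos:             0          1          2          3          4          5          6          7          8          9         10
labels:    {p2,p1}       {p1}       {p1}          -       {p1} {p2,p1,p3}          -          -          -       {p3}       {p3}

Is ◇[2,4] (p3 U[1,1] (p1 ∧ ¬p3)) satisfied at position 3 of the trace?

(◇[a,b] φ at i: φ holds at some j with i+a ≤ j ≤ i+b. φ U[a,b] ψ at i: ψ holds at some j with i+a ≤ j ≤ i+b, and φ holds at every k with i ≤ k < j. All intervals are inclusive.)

Check (p3 U[1,1] (p1 ∧ ¬p3)) at each j in [5,7]:
  j=5: fails
  j=6: fails
  j=7: fails
No position in the window satisfies it → formula fails.

False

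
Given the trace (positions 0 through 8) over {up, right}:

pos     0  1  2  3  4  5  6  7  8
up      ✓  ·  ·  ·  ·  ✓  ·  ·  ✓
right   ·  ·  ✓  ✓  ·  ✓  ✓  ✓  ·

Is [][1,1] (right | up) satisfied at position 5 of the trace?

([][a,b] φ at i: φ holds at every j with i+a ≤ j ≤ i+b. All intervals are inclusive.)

Yes

Check (right | up) at every j in [6,6]:
  j=6: true
All positions satisfy it → formula holds.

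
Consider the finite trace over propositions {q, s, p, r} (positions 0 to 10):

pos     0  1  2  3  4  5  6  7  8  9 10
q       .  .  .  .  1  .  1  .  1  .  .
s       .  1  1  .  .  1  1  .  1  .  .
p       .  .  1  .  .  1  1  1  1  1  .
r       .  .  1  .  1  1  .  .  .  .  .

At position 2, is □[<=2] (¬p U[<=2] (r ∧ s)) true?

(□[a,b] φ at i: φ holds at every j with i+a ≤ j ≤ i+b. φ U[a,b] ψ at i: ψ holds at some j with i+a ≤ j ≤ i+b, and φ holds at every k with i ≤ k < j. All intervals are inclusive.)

True

Check (¬p U[<=2] (r ∧ s)) at every j in [2,4]:
  j=2: holds
  j=3: holds
  j=4: holds
All positions satisfy it → formula holds.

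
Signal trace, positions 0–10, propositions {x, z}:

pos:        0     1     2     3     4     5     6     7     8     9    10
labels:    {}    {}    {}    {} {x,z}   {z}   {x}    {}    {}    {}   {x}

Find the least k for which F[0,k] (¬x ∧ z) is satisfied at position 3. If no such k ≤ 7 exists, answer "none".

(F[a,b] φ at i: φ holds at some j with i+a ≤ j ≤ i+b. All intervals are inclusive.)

2

Scan j = 3,4,… for (¬x ∧ z):
  j=3: fails
  j=4: fails
  j=5: holds
First hit at j=5, so smallest k = 5-3 = 2.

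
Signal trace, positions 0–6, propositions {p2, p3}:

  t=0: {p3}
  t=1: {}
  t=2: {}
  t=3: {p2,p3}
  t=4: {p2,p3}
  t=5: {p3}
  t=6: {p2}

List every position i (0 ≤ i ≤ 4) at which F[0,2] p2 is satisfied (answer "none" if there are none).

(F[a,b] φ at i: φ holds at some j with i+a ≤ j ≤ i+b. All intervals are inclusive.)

1, 2, 3, 4

Evaluate at each i in [0,4]:
  i=0: ✗ (none in [0,2])
  i=1: ✓ (witness j=3)
  i=2: ✓ (witness j=3)
  i=3: ✓ (witness j=3)
  i=4: ✓ (witness j=4)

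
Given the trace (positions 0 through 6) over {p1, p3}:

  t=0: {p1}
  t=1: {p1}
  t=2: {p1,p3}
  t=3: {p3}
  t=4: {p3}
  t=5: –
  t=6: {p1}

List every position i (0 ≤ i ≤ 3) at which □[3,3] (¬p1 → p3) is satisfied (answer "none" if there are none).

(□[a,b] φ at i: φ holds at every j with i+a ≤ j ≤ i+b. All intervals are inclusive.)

0, 1, 3

Evaluate at each i in [0,3]:
  i=0: ✓ (all of [3,3])
  i=1: ✓ (all of [4,4])
  i=2: ✗ (fails at j=5)
  i=3: ✓ (all of [6,6])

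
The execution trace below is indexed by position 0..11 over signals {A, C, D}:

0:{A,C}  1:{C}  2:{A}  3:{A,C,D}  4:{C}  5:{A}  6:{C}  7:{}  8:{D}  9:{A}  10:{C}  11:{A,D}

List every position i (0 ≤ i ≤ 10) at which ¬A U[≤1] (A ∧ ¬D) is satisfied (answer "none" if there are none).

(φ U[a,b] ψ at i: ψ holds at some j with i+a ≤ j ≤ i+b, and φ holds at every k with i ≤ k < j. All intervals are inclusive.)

Evaluate at each i in [0,10]:
  i=0: ✓ (rhs at j=0)
  i=1: ✓ (rhs at j=2; lhs holds on [1,1])
  i=2: ✓ (rhs at j=2)
  i=3: ✗ (no rhs in [3,4])
  i=4: ✓ (rhs at j=5; lhs holds on [4,4])
  i=5: ✓ (rhs at j=5)
  i=6: ✗ (no rhs in [6,7])
  i=7: ✗ (no rhs in [7,8])
  i=8: ✓ (rhs at j=9; lhs holds on [8,8])
  i=9: ✓ (rhs at j=9)
  i=10: ✗ (no rhs in [10,11])

0, 1, 2, 4, 5, 8, 9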